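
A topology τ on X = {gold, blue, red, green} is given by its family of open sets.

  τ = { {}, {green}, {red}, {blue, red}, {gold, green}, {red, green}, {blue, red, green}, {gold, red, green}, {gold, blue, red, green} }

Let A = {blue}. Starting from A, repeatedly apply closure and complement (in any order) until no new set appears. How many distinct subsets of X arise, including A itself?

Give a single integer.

4

closure: X∖int(X∖A) = X∖{gold, red, green} = {blue}
Let k=closure and c=complement:
  1. A     = {blue}
  2. cA    = {gold, red, green}
  3. kcA   = {gold, blue, red, green}
  4. ckcA  = {}
— saturated at 4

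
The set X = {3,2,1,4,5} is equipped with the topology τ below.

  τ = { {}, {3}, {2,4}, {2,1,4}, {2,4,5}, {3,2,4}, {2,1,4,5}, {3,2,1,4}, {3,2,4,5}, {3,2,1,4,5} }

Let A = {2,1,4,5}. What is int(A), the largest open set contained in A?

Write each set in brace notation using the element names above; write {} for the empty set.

opens ⊆ A: {}, {2,4}, {2,1,4}, {2,4,5}, {2,1,4,5}; union → int = {2,1,4,5}

{2,1,4,5}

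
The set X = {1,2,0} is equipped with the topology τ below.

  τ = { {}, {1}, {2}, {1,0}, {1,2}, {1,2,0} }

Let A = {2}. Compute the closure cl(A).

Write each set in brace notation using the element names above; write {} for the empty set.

{2}

cl via duality: int({1,0}) = {1,0}, so X∖{1,0} = {2}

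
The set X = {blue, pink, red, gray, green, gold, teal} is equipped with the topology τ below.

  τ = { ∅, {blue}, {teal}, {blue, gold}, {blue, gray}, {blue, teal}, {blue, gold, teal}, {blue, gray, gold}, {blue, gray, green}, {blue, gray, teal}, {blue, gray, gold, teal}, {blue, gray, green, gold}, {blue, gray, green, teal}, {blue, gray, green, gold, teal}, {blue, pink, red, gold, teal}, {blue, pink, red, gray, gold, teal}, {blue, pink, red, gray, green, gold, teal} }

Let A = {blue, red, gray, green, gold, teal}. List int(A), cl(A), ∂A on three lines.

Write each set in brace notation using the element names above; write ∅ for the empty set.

open subsets of A: ∅, {teal}, {blue}, {blue, gold}, {blue, gray}, {blue, teal}, {blue, gray, gold}, {blue, gray, green}, {blue, gray, teal}, {blue, gold, teal}, {blue, gray, green, teal}, {blue, gray, gold, teal}, {blue, gray, green, gold}, {blue, gray, green, gold, teal}; so int(A) = {blue, gray, green, gold, teal}
closure: X∖int(X∖A) = X∖∅ = {blue, pink, red, gray, green, gold, teal}
∂A = {blue, pink, red, gray, green, gold, teal} minus {blue, gray, green, gold, teal} = {pink, red}

int(A) = {blue, gray, green, gold, teal}
cl(A)  = {blue, pink, red, gray, green, gold, teal}
∂A     = {pink, red}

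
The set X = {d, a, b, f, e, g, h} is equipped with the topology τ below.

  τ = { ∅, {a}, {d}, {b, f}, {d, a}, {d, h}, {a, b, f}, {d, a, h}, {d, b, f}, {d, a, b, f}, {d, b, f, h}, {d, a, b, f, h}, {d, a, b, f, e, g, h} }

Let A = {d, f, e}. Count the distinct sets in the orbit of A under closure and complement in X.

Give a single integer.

12

cl via duality: int({a, b, g, h}) = {a}, so X∖{a} = {d, b, f, e, g, h}
Write k for closure, c for complement:
  1. A     = {d, f, e}
  2. kA    = {d, b, f, e, g, h}
  3. cA    = {a, b, g, h}
  4. ckA   = {a}
  5. kcA   = {a, b, f, e, g, h}
  6. kckA  = {a, e, g}
  7. ckcA  = {d}
  8. ckckA = {d, b, f, h}
  9. kckcA = {d, e, g, h}
  10. ckckcA = {a, b, f}
  11. kckckcA = {a, b, f, e, g}
  12. ckckckcA = {d, h}
applying k or c yields no new set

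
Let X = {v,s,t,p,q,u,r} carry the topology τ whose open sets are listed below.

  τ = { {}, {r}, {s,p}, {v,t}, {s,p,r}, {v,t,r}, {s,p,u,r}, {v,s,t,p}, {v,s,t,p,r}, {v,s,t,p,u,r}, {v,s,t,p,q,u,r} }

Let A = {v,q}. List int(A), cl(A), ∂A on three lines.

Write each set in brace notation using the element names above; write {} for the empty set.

U open, U⊆A: {}. int(A) = ⋃ = {}
X∖A={s,t,p,u,r}, int(X∖A)={s,p,u,r}, hence cl(A)={v,t,q}
∂A: remove int from cl → {v,t,q}

int(A) = {}
cl(A)  = {v,t,q}
∂A     = {v,t,q}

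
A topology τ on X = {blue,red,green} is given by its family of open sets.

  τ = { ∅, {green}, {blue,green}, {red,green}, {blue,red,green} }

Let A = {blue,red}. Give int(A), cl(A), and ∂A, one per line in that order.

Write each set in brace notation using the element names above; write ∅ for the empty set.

U open, U⊆A: ∅. int(A) = ⋃ = ∅
X∖A={green}, int(X∖A)={green}, hence cl(A)={blue,red}
∂A: remove int from cl → {blue,red}

int(A) = ∅
cl(A)  = {blue,red}
∂A     = {blue,red}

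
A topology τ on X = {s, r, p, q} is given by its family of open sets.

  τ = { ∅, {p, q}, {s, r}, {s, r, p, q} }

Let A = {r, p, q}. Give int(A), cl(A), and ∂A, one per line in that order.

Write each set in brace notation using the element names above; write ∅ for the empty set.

int(A) = {p, q}
cl(A)  = {s, r, p, q}
∂A     = {s, r}

U open, U⊆A: ∅, {p, q}. int(A) = ⋃ = {p, q}
X∖A={s}, int(X∖A)=∅, hence cl(A)={s, r, p, q}
∂A: remove int from cl → {s, r}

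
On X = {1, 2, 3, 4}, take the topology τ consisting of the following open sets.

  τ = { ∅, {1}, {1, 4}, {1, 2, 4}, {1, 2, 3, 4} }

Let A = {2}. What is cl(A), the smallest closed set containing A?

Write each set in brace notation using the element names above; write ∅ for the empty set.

closure: X∖int(X∖A) = X∖{1, 4} = {2, 3}

{2, 3}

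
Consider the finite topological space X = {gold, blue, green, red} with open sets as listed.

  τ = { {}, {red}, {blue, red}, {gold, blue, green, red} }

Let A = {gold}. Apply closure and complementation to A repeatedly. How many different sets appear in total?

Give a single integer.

complement {blue, green, red}; its interior {blue, red}; cl(A) = X∖{blue, red} = {gold, green}
With k = closure, c = complement:
  1. A     = {gold}
  2. kA    = {gold, green}
  3. cA    = {blue, green, red}
  4. ckA   = {blue, red}
  5. kcA   = {gold, blue, green, red}
  6. ckcA  = {}
k, c of each give nothing new

6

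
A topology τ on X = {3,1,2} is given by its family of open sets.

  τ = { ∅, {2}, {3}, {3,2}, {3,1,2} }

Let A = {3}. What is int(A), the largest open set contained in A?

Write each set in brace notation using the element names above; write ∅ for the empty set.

open subsets of A: ∅, {3}; so int(A) = {3}

{3}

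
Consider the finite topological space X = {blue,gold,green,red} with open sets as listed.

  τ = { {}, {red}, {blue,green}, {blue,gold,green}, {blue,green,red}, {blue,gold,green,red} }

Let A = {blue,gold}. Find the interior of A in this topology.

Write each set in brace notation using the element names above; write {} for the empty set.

{}

open subsets of A: {}; so int(A) = {}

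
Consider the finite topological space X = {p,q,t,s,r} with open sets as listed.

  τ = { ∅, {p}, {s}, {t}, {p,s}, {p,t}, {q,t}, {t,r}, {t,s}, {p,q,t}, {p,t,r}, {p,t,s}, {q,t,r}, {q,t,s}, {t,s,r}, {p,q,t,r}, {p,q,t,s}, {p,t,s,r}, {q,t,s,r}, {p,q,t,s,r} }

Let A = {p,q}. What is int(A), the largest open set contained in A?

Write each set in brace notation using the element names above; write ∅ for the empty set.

{p}

interior: largest open inside A is {p} (from ∅, {p})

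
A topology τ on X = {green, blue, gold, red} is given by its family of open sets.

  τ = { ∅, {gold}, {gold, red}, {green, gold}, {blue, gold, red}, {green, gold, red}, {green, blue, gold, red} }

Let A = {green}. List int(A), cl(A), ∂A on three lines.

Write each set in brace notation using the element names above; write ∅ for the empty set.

open subsets of A: ∅; so int(A) = ∅
closure: X∖int(X∖A) = X∖{blue, gold, red} = {green}
∂A = {green} minus ∅ = {green}

int(A) = ∅
cl(A)  = {green}
∂A     = {green}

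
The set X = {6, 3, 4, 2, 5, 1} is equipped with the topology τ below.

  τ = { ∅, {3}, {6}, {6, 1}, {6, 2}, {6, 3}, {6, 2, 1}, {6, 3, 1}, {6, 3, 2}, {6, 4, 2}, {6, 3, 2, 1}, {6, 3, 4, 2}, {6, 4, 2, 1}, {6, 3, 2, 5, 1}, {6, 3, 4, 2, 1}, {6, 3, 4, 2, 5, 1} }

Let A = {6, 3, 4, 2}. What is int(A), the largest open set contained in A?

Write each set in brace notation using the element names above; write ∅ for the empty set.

{6, 3, 4, 2}

interior: largest open inside A is {6, 3, 4, 2} (from ∅, {6}, {3}, {6, 2}, {6, 3}, {6, 3, 2}, {6, 4, 2}, {6, 3, 4, 2})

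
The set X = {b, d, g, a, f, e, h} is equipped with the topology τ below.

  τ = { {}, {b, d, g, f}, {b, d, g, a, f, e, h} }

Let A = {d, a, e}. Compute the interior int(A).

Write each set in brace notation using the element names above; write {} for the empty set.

U open, U⊆A: {}. int(A) = ⋃ = {}

{}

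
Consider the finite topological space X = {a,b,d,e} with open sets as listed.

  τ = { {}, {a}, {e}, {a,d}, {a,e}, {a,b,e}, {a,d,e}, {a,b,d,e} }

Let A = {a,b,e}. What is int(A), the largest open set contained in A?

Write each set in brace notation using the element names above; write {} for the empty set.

{a,b,e}

open subsets of A: {}, {e}, {a}, {a,e}, {a,b,e}; so int(A) = {a,b,e}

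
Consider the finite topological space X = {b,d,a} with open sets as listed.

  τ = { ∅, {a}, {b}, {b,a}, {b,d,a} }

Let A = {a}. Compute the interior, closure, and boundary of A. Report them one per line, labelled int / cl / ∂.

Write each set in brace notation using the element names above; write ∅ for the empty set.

opens ⊆ A: ∅, {a}; union → int = {a}
complement {b,d}; its interior {b}; cl(A) = X∖{b} = {d,a}
boundary = {d,a} ∖ {a} = {d}

int(A) = {a}
cl(A)  = {d,a}
∂A     = {d}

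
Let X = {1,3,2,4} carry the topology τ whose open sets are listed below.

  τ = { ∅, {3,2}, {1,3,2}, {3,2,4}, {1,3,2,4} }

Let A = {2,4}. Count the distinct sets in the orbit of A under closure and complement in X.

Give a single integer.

cl via duality: int({1,3}) = ∅, so X∖∅ = {1,3,2,4}
Write k for closure, c for complement:
  1. A     = {2,4}
  2. kA    = {1,3,2,4}
  3. cA    = {1,3}
  4. ckA   = ∅
applying k or c yields no new set

4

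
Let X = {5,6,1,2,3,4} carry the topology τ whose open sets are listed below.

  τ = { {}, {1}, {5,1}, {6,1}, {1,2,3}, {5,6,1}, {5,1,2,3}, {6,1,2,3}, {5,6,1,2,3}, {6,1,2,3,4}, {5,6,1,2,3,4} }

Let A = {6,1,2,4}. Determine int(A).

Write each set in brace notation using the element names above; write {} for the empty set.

interior: largest open inside A is {6,1} (from {}, {1}, {6,1})

{6,1}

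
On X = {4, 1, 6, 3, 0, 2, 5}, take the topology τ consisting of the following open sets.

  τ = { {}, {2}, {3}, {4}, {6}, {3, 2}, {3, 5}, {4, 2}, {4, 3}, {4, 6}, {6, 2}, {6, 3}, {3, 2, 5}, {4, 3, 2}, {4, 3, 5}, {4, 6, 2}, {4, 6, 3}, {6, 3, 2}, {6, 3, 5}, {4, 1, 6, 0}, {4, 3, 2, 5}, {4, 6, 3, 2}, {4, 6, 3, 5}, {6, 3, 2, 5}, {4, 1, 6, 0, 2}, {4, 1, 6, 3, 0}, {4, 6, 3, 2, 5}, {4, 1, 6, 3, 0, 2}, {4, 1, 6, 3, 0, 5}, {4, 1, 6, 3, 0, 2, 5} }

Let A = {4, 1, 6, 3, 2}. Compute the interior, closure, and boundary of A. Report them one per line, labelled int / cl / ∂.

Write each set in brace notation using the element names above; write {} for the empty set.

int(A) = {4, 6, 3, 2}
cl(A)  = {4, 1, 6, 3, 0, 2, 5}
∂A     = {1, 0, 5}

interior: largest open inside A is {4, 6, 3, 2} (from {}, {6}, {4}, {3}, {2}, {4, 3}, {4, 6}, {3, 2}, {4, 2}, {6, 3}, {6, 2}, {4, 6, 3}, {6, 3, 2}, {4, 3, 2}, {4, 6, 2}, {4, 6, 3, 2})
cl via duality: int({0, 5}) = {}, so X∖{} = {4, 1, 6, 3, 0, 2, 5}
cl∖int = {1, 0, 5}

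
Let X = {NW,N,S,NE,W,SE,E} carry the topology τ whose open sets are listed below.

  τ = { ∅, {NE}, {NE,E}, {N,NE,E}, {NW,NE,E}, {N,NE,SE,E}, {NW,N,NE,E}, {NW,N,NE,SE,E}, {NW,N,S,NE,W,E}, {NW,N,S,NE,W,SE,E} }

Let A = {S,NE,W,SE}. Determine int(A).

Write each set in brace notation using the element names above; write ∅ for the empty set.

U open, U⊆A: ∅, {NE}. int(A) = ⋃ = {NE}

{NE}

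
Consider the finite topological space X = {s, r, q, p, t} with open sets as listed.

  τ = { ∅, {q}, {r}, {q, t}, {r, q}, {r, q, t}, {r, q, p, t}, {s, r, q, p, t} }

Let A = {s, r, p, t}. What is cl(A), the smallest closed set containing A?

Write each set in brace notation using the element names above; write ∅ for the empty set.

closure: X∖int(X∖A) = X∖{q} = {s, r, p, t}

{s, r, p, t}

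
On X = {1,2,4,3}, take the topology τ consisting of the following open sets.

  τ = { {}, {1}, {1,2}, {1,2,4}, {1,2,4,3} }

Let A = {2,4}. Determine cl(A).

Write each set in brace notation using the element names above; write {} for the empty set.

cl via duality: int({1,3}) = {1}, so X∖{1} = {2,4,3}

{2,4,3}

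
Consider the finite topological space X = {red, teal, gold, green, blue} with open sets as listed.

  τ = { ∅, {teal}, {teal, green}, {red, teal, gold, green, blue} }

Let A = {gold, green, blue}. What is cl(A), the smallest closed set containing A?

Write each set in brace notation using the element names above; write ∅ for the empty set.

X∖A={red, teal}, int(X∖A)={teal}, hence cl(A)={red, gold, green, blue}

{red, gold, green, blue}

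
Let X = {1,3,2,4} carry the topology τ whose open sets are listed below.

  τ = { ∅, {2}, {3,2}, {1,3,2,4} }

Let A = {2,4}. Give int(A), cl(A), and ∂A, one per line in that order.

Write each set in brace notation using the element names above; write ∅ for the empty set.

opens ⊆ A: ∅, {2}; union → int = {2}
complement {1,3}; its interior ∅; cl(A) = X∖∅ = {1,3,2,4}
boundary = {1,3,2,4} ∖ {2} = {1,3,4}

int(A) = {2}
cl(A)  = {1,3,2,4}
∂A     = {1,3,4}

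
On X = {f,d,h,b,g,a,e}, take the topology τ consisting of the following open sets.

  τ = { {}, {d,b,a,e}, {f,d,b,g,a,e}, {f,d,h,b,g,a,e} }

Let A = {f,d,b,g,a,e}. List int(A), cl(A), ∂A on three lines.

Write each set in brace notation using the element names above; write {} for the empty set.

opens ⊆ A: {}, {d,b,a,e}, {f,d,b,g,a,e}; union → int = {f,d,b,g,a,e}
complement {h}; its interior {}; cl(A) = X∖{} = {f,d,h,b,g,a,e}
boundary = {f,d,h,b,g,a,e} ∖ {f,d,b,g,a,e} = {h}

int(A) = {f,d,b,g,a,e}
cl(A)  = {f,d,h,b,g,a,e}
∂A     = {h}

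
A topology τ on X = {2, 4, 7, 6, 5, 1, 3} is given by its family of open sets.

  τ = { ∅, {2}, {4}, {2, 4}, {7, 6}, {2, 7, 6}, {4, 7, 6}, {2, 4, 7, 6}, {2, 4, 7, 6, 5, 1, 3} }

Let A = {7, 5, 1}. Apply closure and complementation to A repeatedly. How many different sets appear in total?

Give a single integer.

closure: X∖int(X∖A) = X∖{2, 4} = {7, 6, 5, 1, 3}
Let k=closure and c=complement:
  1. A     = {7, 5, 1}
  2. kA    = {7, 6, 5, 1, 3}
  3. cA    = {2, 4, 6, 3}
  4. ckA   = {2, 4}
  5. kcA   = {2, 4, 7, 6, 5, 1, 3}
  6. kckA  = {2, 4, 5, 1, 3}
  7. ckcA  = ∅
  8. ckckA = {7, 6}
— saturated at 8

8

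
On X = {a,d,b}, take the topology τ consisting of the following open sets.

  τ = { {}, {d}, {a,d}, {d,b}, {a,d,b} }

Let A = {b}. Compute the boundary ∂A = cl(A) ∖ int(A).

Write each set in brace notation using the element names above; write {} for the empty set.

{b}

open subsets of A: {}; so int(A) = {}
closure: X∖int(X∖A) = X∖{a,d} = {b}
∂A = {b} minus {} = {b}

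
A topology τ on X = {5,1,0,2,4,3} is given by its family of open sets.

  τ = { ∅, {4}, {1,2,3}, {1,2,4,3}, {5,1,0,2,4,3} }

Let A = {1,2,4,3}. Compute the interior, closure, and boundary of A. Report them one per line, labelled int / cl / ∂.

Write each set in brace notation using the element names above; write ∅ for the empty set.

U open, U⊆A: ∅, {4}, {1,2,3}, {1,2,4,3}. int(A) = ⋃ = {1,2,4,3}
X∖A={5,0}, int(X∖A)=∅, hence cl(A)={5,1,0,2,4,3}
∂A: remove int from cl → {5,0}

int(A) = {1,2,4,3}
cl(A)  = {5,1,0,2,4,3}
∂A     = {5,0}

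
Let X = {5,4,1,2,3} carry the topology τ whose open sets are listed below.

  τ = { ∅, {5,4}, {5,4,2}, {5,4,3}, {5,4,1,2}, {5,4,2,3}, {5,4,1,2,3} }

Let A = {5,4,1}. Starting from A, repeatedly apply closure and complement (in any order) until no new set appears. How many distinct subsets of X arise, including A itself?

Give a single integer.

6

complement {2,3}; its interior ∅; cl(A) = X∖∅ = {5,4,1,2,3}
With k = closure, c = complement:
  1. A     = {5,4,1}
  2. kA    = {5,4,1,2,3}
  3. cA    = {2,3}
  4. ckA   = ∅
  5. kcA   = {1,2,3}
  6. ckcA  = {5,4}
k, c of each give nothing new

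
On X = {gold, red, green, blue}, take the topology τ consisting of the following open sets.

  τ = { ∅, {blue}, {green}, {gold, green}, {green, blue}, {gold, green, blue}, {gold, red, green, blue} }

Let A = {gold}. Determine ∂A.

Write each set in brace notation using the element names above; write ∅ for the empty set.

opens ⊆ A: ∅; union → int = ∅
complement {red, green, blue}; its interior {green, blue}; cl(A) = X∖{green, blue} = {gold, red}
boundary = {gold, red} ∖ ∅ = {gold, red}

{gold, red}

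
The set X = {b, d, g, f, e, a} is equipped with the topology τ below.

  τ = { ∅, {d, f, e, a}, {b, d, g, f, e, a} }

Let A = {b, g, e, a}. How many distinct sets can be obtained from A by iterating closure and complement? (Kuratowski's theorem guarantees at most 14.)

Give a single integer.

4

complement {d, f}; its interior ∅; cl(A) = X∖∅ = {b, d, g, f, e, a}
With k = closure, c = complement:
  1. A     = {b, g, e, a}
  2. kA    = {b, d, g, f, e, a}
  3. cA    = {d, f}
  4. ckA   = ∅
k, c of each give nothing new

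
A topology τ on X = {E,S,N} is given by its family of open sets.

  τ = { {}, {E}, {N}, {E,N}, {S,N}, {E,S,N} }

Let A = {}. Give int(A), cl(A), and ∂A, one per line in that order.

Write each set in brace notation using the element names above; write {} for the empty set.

open subsets of A: {}; so int(A) = {}
closure: X∖int(X∖A) = X∖{E,S,N} = {}
∂A = {} minus {} = {}

int(A) = {}
cl(A)  = {}
∂A     = {}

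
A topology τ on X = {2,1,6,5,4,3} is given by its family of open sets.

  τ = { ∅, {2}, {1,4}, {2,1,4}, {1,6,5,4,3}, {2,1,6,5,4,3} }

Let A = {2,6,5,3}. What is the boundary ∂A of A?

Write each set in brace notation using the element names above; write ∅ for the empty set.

interior: largest open inside A is {2} (from ∅, {2})
cl via duality: int({1,4}) = {1,4}, so X∖{1,4} = {2,6,5,3}
cl∖int = {6,5,3}

{6,5,3}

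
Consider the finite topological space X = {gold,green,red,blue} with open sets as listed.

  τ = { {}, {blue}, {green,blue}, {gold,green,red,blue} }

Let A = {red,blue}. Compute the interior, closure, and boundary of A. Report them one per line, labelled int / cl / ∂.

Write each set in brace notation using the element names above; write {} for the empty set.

open subsets of A: {}, {blue}; so int(A) = {blue}
closure: X∖int(X∖A) = X∖{} = {gold,green,red,blue}
∂A = {gold,green,red,blue} minus {blue} = {gold,green,red}

int(A) = {blue}
cl(A)  = {gold,green,red,blue}
∂A     = {gold,green,red}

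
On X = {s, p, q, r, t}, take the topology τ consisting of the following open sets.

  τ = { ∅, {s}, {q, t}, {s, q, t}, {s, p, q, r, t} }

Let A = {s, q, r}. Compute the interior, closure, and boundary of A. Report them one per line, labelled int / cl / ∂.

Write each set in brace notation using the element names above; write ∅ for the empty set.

interior: largest open inside A is {s} (from ∅, {s})
cl via duality: int({p, t}) = ∅, so X∖∅ = {s, p, q, r, t}
cl∖int = {p, q, r, t}

int(A) = {s}
cl(A)  = {s, p, q, r, t}
∂A     = {p, q, r, t}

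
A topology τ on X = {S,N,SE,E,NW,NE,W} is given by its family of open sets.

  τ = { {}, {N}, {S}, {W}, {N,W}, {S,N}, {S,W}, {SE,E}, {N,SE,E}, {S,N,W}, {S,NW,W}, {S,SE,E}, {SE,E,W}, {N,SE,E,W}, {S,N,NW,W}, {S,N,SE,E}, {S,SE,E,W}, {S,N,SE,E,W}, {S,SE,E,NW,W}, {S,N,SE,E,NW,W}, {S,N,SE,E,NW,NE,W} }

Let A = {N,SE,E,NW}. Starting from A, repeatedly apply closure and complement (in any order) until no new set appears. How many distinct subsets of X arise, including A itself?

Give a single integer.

cl via duality: int({S,NE,W}) = {S,W}, so X∖{S,W} = {N,SE,E,NW,NE}
Write k for closure, c for complement:
  1. A     = {N,SE,E,NW}
  2. kA    = {N,SE,E,NW,NE}
  3. cA    = {S,NE,W}
  4. ckA   = {S,W}
  5. kcA   = {S,NW,NE,W}
  6. ckcA  = {N,SE,E}
  7. kckcA = {N,SE,E,NE}
  8. ckckcA = {S,NW,W}
applying k or c yields no new set

8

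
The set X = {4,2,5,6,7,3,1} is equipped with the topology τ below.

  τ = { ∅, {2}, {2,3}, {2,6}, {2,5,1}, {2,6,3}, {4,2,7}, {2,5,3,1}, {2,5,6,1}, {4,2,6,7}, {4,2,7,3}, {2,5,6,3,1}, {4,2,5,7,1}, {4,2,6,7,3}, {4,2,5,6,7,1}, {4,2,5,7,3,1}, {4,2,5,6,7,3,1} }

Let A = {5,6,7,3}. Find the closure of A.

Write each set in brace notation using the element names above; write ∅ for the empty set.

{4,5,6,7,3,1}

complement {4,2,1}; its interior {2}; cl(A) = X∖{2} = {4,5,6,7,3,1}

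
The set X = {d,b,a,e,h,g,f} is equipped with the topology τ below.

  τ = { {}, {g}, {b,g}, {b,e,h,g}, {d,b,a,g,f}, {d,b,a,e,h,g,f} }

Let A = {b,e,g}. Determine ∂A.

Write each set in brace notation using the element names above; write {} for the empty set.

{d,a,e,h,f}

opens ⊆ A: {}, {g}, {b,g}; union → int = {b,g}
complement {d,a,h,f}; its interior {}; cl(A) = X∖{} = {d,b,a,e,h,g,f}
boundary = {d,b,a,e,h,g,f} ∖ {b,g} = {d,a,e,h,f}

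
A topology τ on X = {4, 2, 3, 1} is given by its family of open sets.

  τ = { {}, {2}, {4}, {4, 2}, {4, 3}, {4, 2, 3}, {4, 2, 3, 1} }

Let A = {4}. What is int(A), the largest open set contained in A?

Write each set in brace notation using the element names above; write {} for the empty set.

interior: largest open inside A is {4} (from {}, {4})

{4}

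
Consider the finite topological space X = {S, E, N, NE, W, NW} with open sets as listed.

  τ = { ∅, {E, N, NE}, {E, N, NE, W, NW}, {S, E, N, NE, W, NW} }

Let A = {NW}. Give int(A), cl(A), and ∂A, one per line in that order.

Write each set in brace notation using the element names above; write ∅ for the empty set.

int(A) = ∅
cl(A)  = {S, W, NW}
∂A     = {S, W, NW}

interior: largest open inside A is ∅ (from ∅)
cl via duality: int({S, E, N, NE, W}) = {E, N, NE}, so X∖{E, N, NE} = {S, W, NW}
cl∖int = {S, W, NW}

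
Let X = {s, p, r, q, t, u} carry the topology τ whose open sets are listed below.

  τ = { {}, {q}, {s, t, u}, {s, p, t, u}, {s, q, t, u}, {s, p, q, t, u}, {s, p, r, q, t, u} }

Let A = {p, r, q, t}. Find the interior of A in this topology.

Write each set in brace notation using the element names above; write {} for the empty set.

interior: largest open inside A is {q} (from {}, {q})

{q}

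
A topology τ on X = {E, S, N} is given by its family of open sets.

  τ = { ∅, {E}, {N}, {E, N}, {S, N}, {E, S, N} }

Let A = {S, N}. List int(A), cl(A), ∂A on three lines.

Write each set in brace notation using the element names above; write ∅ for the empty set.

int(A) = {S, N}
cl(A)  = {S, N}
∂A     = ∅

opens ⊆ A: ∅, {N}, {S, N}; union → int = {S, N}
complement {E}; its interior {E}; cl(A) = X∖{E} = {S, N}
boundary = {S, N} ∖ {S, N} = ∅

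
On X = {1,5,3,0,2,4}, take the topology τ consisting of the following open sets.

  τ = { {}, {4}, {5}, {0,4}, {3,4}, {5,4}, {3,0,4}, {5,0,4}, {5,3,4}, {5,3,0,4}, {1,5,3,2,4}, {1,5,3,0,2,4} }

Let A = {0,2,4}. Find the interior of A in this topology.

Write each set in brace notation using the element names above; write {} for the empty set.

{0,4}

U open, U⊆A: {}, {4}, {0,4}. int(A) = ⋃ = {0,4}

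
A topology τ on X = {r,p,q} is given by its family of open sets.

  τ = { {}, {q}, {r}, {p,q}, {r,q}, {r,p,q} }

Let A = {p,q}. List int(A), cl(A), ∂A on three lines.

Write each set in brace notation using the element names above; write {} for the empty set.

int(A) = {p,q}
cl(A)  = {p,q}
∂A     = {}

interior: largest open inside A is {p,q} (from {}, {q}, {p,q})
cl via duality: int({r}) = {r}, so X∖{r} = {p,q}
cl∖int = {}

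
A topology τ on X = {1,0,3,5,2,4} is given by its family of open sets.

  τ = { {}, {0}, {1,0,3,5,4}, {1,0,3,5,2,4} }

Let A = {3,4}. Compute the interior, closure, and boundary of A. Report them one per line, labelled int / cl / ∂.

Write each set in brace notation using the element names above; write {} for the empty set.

U open, U⊆A: {}. int(A) = ⋃ = {}
X∖A={1,0,5,2}, int(X∖A)={0}, hence cl(A)={1,3,5,2,4}
∂A: remove int from cl → {1,3,5,2,4}

int(A) = {}
cl(A)  = {1,3,5,2,4}
∂A     = {1,3,5,2,4}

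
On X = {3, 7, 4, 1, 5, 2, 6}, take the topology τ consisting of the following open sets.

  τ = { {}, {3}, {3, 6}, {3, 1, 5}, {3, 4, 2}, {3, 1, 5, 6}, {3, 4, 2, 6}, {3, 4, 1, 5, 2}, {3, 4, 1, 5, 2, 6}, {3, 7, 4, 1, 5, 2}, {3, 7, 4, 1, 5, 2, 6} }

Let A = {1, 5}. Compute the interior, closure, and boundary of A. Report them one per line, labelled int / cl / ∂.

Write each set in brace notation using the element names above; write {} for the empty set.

int(A) = {}
cl(A)  = {7, 1, 5}
∂A     = {7, 1, 5}

opens ⊆ A: {}; union → int = {}
complement {3, 7, 4, 2, 6}; its interior {3, 4, 2, 6}; cl(A) = X∖{3, 4, 2, 6} = {7, 1, 5}
boundary = {7, 1, 5} ∖ {} = {7, 1, 5}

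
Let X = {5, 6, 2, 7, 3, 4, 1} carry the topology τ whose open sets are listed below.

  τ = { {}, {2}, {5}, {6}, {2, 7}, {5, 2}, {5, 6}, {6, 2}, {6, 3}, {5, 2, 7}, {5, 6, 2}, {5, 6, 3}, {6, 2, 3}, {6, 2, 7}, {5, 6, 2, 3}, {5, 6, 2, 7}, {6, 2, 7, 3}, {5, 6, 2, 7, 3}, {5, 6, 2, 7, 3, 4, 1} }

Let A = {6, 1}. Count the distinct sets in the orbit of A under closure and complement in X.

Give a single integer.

8

cl via duality: int({5, 2, 7, 3, 4}) = {5, 2, 7}, so X∖{5, 2, 7} = {6, 3, 4, 1}
Write k for closure, c for complement:
  1. A     = {6, 1}
  2. kA    = {6, 3, 4, 1}
  3. cA    = {5, 2, 7, 3, 4}
  4. ckA   = {5, 2, 7}
  5. kcA   = {5, 2, 7, 3, 4, 1}
  6. kckA  = {5, 2, 7, 4, 1}
  7. ckcA  = {6}
  8. ckckA = {6, 3}
applying k or c yields no new set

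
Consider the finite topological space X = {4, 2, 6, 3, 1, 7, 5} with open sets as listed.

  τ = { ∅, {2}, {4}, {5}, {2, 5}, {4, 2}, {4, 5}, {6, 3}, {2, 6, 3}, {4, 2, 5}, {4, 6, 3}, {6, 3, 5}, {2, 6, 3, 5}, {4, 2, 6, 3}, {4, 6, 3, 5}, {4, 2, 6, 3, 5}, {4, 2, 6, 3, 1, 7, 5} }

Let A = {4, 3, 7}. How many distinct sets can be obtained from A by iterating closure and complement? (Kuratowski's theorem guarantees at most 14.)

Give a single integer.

cl via duality: int({2, 6, 1, 5}) = {2, 5}, so X∖{2, 5} = {4, 6, 3, 1, 7}
Write k for closure, c for complement:
  1. A     = {4, 3, 7}
  2. kA    = {4, 6, 3, 1, 7}
  3. cA    = {2, 6, 1, 5}
  4. ckA   = {2, 5}
  5. kcA   = {2, 6, 3, 1, 7, 5}
  6. kckA  = {2, 1, 7, 5}
  7. ckcA  = {4}
  8. ckckA = {4, 6, 3}
  9. kckcA = {4, 1, 7}
  10. ckckcA = {2, 6, 3, 5}
applying k or c yields no new set

10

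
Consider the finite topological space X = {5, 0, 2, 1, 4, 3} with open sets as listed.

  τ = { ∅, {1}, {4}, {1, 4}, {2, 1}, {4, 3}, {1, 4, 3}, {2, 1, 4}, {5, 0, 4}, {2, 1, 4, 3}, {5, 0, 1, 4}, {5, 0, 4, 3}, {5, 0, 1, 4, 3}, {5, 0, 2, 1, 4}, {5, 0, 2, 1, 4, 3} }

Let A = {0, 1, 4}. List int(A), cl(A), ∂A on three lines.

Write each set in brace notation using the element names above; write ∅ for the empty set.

interior: largest open inside A is {1, 4} (from ∅, {4}, {1}, {1, 4})
cl via duality: int({5, 2, 3}) = ∅, so X∖∅ = {5, 0, 2, 1, 4, 3}
cl∖int = {5, 0, 2, 3}

int(A) = {1, 4}
cl(A)  = {5, 0, 2, 1, 4, 3}
∂A     = {5, 0, 2, 3}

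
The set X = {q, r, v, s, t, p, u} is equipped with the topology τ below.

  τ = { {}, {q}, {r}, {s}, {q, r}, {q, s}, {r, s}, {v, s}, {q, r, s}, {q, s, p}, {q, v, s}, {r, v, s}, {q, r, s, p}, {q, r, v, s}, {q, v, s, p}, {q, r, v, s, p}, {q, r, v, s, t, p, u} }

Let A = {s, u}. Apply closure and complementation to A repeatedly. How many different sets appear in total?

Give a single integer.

complement {q, r, v, t, p}; its interior {q, r}; cl(A) = X∖{q, r} = {v, s, t, p, u}
With k = closure, c = complement:
  1. A     = {s, u}
  2. kA    = {v, s, t, p, u}
  3. cA    = {q, r, v, t, p}
  4. ckA   = {q, r}
  5. kcA   = {q, r, v, t, p, u}
  6. kckA  = {q, r, t, p, u}
  7. ckcA  = {s}
  8. ckckA = {v, s}
k, c of each give nothing new

8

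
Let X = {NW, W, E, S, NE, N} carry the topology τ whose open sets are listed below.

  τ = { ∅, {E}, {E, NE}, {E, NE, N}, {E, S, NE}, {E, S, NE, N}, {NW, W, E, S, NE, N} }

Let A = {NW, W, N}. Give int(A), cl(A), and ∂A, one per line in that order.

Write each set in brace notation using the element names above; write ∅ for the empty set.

int(A) = ∅
cl(A)  = {NW, W, N}
∂A     = {NW, W, N}

opens ⊆ A: ∅; union → int = ∅
complement {E, S, NE}; its interior {E, S, NE}; cl(A) = X∖{E, S, NE} = {NW, W, N}
boundary = {NW, W, N} ∖ ∅ = {NW, W, N}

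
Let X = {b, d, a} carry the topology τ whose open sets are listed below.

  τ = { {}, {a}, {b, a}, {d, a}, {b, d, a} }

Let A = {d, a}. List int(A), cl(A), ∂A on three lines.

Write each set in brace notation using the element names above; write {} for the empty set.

int(A) = {d, a}
cl(A)  = {b, d, a}
∂A     = {b}

U open, U⊆A: {}, {a}, {d, a}. int(A) = ⋃ = {d, a}
X∖A={b}, int(X∖A)={}, hence cl(A)={b, d, a}
∂A: remove int from cl → {b}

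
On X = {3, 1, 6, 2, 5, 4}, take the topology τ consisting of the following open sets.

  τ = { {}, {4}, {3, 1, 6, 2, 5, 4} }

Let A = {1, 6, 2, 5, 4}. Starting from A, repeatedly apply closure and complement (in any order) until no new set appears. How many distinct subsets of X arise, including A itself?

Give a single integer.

X∖A={3}, int(X∖A)={}, hence cl(A)={3, 1, 6, 2, 5, 4}
Orbit (k=closure, c=complement):
  1. A     = {1, 6, 2, 5, 4}
  2. kA    = {3, 1, 6, 2, 5, 4}
  3. cA    = {3}
  4. ckA   = {}
  5. kcA   = {3, 1, 6, 2, 5}
  6. ckcA  = {4}
(closed under both — stop)

6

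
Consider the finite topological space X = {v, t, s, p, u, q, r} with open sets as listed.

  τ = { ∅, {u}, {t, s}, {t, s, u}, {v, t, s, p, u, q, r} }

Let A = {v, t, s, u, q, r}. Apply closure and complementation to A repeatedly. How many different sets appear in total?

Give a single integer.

closure: X∖int(X∖A) = X∖∅ = {v, t, s, p, u, q, r}
Let k=closure and c=complement:
  1. A     = {v, t, s, u, q, r}
  2. kA    = {v, t, s, p, u, q, r}
  3. cA    = {p}
  4. ckA   = ∅
  5. kcA   = {v, p, q, r}
  6. ckcA  = {t, s, u}
— saturated at 6

6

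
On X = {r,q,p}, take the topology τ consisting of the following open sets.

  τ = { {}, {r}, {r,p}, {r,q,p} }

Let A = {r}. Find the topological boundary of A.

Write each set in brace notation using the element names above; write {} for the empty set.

U open, U⊆A: {}, {r}. int(A) = ⋃ = {r}
X∖A={q,p}, int(X∖A)={}, hence cl(A)={r,q,p}
∂A: remove int from cl → {q,p}

{q,p}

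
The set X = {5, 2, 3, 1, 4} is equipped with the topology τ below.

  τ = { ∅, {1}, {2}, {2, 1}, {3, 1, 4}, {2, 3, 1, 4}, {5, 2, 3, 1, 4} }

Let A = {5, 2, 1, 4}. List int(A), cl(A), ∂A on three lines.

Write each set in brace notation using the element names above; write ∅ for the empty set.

int(A) = {2, 1}
cl(A)  = {5, 2, 3, 1, 4}
∂A     = {5, 3, 4}

U open, U⊆A: ∅, {2}, {1}, {2, 1}. int(A) = ⋃ = {2, 1}
X∖A={3}, int(X∖A)=∅, hence cl(A)={5, 2, 3, 1, 4}
∂A: remove int from cl → {5, 3, 4}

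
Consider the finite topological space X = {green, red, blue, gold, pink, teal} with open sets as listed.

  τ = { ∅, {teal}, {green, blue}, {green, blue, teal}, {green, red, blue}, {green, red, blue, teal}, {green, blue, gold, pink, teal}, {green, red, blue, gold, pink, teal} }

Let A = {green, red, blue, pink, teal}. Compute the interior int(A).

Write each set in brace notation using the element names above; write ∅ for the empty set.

U open, U⊆A: ∅, {teal}, {green, blue}, {green, blue, teal}, {green, red, blue}, {green, red, blue, teal}. int(A) = ⋃ = {green, red, blue, teal}

{green, red, blue, teal}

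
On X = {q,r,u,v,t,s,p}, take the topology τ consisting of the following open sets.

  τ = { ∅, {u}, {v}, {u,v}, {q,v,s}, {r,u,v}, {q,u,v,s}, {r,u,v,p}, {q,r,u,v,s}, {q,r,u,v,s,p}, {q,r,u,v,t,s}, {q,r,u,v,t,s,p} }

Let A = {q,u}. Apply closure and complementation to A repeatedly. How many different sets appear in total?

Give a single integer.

8

complement {r,v,t,s,p}; its interior {v}; cl(A) = X∖{v} = {q,r,u,t,s,p}
With k = closure, c = complement:
  1. A     = {q,u}
  2. kA    = {q,r,u,t,s,p}
  3. cA    = {r,v,t,s,p}
  4. ckA   = {v}
  5. kcA   = {q,r,v,t,s,p}
  6. ckcA  = {u}
  7. kckcA = {r,u,t,p}
  8. ckckcA = {q,v,s}
k, c of each give nothing new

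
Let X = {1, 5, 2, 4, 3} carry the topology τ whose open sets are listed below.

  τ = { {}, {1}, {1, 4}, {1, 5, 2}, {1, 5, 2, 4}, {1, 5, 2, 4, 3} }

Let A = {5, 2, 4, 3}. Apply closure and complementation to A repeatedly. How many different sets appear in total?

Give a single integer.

closure: X∖int(X∖A) = X∖{1} = {5, 2, 4, 3}
Let k=closure and c=complement:
  1. A     = {5, 2, 4, 3}
  2. cA    = {1}
  3. kcA   = {1, 5, 2, 4, 3}
  4. ckcA  = {}
— saturated at 4

4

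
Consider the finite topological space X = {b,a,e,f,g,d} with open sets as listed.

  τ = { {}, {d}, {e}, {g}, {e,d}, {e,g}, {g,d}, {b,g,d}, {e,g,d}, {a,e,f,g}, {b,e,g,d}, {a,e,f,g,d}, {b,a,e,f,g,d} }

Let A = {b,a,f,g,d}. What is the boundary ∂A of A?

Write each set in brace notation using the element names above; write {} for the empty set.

opens ⊆ A: {}, {g}, {d}, {g,d}, {b,g,d}; union → int = {b,g,d}
complement {e}; its interior {e}; cl(A) = X∖{e} = {b,a,f,g,d}
boundary = {b,a,f,g,d} ∖ {b,g,d} = {a,f}

{a,f}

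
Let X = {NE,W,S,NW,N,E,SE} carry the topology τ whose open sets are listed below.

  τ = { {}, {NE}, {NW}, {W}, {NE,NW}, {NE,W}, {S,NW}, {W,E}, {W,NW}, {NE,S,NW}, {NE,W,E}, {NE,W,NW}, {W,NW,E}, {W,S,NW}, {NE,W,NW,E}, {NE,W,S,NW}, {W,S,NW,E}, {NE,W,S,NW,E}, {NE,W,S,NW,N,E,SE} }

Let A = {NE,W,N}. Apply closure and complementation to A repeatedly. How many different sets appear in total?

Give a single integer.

8

closure: X∖int(X∖A) = X∖{S,NW} = {NE,W,N,E,SE}
Let k=closure and c=complement:
  1. A     = {NE,W,N}
  2. kA    = {NE,W,N,E,SE}
  3. cA    = {S,NW,E,SE}
  4. ckA   = {S,NW}
  5. kcA   = {S,NW,N,E,SE}
  6. kckA  = {S,NW,N,SE}
  7. ckcA  = {NE,W}
  8. ckckA = {NE,W,E}
— saturated at 8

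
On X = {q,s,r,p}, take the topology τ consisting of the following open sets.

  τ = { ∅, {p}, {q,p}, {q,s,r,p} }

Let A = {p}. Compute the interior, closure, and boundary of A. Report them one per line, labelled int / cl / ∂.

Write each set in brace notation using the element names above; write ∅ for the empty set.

open subsets of A: ∅, {p}; so int(A) = {p}
closure: X∖int(X∖A) = X∖∅ = {q,s,r,p}
∂A = {q,s,r,p} minus {p} = {q,s,r}

int(A) = {p}
cl(A)  = {q,s,r,p}
∂A     = {q,s,r}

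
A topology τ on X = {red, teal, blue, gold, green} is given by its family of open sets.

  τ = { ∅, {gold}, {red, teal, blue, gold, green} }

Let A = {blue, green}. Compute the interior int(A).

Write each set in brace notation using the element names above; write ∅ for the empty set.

∅

open subsets of A: ∅; so int(A) = ∅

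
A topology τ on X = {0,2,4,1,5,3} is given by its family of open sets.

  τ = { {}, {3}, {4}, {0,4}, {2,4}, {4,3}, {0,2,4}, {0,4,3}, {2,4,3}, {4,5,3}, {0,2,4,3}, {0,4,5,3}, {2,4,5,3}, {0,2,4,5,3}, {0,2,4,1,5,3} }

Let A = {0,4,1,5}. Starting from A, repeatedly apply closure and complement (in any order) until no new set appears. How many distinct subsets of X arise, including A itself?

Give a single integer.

8

X∖A={2,3}, int(X∖A)={3}, hence cl(A)={0,2,4,1,5}
Orbit (k=closure, c=complement):
  1. A     = {0,4,1,5}
  2. kA    = {0,2,4,1,5}
  3. cA    = {2,3}
  4. ckA   = {3}
  5. kcA   = {2,1,5,3}
  6. kckA  = {1,5,3}
  7. ckcA  = {0,4}
  8. ckckA = {0,2,4}
(closed under both — stop)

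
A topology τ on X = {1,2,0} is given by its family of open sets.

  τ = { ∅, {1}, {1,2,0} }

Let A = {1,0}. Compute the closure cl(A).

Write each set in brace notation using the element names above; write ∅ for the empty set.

cl via duality: int({2}) = ∅, so X∖∅ = {1,2,0}

{1,2,0}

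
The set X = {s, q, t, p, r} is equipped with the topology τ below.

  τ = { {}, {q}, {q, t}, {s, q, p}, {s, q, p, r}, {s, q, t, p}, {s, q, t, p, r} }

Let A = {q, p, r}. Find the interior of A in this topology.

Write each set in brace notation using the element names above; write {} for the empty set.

{q}

U open, U⊆A: {}, {q}. int(A) = ⋃ = {q}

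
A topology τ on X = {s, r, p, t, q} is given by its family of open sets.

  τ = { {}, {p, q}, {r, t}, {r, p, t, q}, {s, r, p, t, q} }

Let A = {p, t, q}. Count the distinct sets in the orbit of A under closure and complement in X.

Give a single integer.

complement {s, r}; its interior {}; cl(A) = X∖{} = {s, r, p, t, q}
With k = closure, c = complement:
  1. A     = {p, t, q}
  2. kA    = {s, r, p, t, q}
  3. cA    = {s, r}
  4. ckA   = {}
  5. kcA   = {s, r, t}
  6. ckcA  = {p, q}
  7. kckcA = {s, p, q}
  8. ckckcA = {r, t}
k, c of each give nothing new

8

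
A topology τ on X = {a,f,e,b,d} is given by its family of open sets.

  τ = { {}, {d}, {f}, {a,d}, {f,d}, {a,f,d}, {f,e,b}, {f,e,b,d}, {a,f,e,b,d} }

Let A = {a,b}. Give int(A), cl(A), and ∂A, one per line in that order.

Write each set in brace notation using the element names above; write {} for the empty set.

int(A) = {}
cl(A)  = {a,e,b}
∂A     = {a,e,b}

opens ⊆ A: {}; union → int = {}
complement {f,e,d}; its interior {f,d}; cl(A) = X∖{f,d} = {a,e,b}
boundary = {a,e,b} ∖ {} = {a,e,b}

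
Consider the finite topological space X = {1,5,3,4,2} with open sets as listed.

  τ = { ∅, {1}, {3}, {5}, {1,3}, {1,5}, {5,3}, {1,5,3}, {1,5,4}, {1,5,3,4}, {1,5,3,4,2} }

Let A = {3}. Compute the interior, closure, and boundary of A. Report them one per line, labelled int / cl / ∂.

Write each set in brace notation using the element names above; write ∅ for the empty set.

interior: largest open inside A is {3} (from ∅, {3})
cl via duality: int({1,5,4,2}) = {1,5,4}, so X∖{1,5,4} = {3,2}
cl∖int = {2}

int(A) = {3}
cl(A)  = {3,2}
∂A     = {2}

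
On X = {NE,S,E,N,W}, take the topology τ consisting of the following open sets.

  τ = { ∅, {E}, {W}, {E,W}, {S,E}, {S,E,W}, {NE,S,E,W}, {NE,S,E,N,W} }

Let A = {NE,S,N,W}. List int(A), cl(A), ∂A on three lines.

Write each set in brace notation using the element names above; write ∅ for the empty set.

U open, U⊆A: ∅, {W}. int(A) = ⋃ = {W}
X∖A={E}, int(X∖A)={E}, hence cl(A)={NE,S,N,W}
∂A: remove int from cl → {NE,S,N}

int(A) = {W}
cl(A)  = {NE,S,N,W}
∂A     = {NE,S,N}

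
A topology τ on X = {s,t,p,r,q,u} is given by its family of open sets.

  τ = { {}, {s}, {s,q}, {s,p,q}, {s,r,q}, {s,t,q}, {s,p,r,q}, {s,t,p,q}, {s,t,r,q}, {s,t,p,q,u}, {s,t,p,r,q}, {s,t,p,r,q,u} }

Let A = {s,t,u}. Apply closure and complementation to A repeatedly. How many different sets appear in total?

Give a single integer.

cl via duality: int({p,r,q}) = {}, so X∖{} = {s,t,p,r,q,u}
Write k for closure, c for complement:
  1. A     = {s,t,u}
  2. kA    = {s,t,p,r,q,u}
  3. cA    = {p,r,q}
  4. ckA   = {}
  5. kcA   = {t,p,r,q,u}
  6. ckcA  = {s}
applying k or c yields no new set

6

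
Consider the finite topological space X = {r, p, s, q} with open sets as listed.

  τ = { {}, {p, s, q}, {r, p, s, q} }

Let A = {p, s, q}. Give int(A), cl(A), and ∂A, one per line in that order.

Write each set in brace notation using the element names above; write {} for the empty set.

open subsets of A: {}, {p, s, q}; so int(A) = {p, s, q}
closure: X∖int(X∖A) = X∖{} = {r, p, s, q}
∂A = {r, p, s, q} minus {p, s, q} = {r}

int(A) = {p, s, q}
cl(A)  = {r, p, s, q}
∂A     = {r}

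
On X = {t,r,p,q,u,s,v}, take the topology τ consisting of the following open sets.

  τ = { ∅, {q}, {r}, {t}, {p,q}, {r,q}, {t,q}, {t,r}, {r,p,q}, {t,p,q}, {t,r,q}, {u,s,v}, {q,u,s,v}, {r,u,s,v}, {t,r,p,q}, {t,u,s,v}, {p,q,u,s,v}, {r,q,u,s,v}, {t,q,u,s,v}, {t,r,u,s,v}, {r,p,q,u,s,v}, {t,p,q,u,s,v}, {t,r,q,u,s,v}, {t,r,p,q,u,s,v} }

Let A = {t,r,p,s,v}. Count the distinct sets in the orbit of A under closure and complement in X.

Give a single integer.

8

X∖A={q,u}, int(X∖A)={q}, hence cl(A)={t,r,p,u,s,v}
Orbit (k=closure, c=complement):
  1. A     = {t,r,p,s,v}
  2. kA    = {t,r,p,u,s,v}
  3. cA    = {q,u}
  4. ckA   = {q}
  5. kcA   = {p,q,u,s,v}
  6. kckA  = {p,q}
  7. ckcA  = {t,r}
  8. ckckA = {t,r,u,s,v}
(closed under both — stop)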